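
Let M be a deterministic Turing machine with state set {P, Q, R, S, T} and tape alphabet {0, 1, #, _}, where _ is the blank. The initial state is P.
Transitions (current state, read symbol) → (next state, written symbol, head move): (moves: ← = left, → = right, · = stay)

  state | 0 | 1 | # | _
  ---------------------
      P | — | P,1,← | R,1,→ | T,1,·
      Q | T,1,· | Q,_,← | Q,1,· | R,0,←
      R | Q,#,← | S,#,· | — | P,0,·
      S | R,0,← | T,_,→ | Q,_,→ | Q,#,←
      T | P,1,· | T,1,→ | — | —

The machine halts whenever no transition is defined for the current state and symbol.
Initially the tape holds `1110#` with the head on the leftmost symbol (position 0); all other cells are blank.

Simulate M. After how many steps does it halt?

state=P head=0 tape=__[1]110#   (P,1)→(P,1,←)
state=P head=-1 tape=_[_]1110#   (P,_)→(T,1,·)
state=T head=-1 tape=_[1]1110#   (T,1)→(T,1,→)
state=T head=0 tape=_1[1]110#   (T,1)→(T,1,→)
state=T head=1 tape=_11[1]10#   (T,1)→(T,1,→)
state=T head=2 tape=_111[1]0#   (T,1)→(T,1,→)
state=T head=3 tape=_1111[0]#   (T,0)→(P,1,·)
state=P head=3 tape=_1111[1]#   (P,1)→(P,1,←)
state=P head=2 tape=_111[1]1#   (P,1)→(P,1,←)
state=P head=1 tape=_11[1]11#   (P,1)→(P,1,←)
state=P head=0 tape=_1[1]111#   (P,1)→(P,1,←)
state=P head=-1 tape=_[1]1111#   (P,1)→(P,1,←)
state=P head=-2 tape=[_]11111#   (P,_)→(T,1,·)
state=T head=-2 tape=[1]11111#   (T,1)→(T,1,→)
state=T head=-1 tape=1[1]1111#   (T,1)→(T,1,→)
state=T head=0 tape=11[1]111#   (T,1)→(T,1,→)
state=T head=1 tape=111[1]11#   (T,1)→(T,1,→)
state=T head=2 tape=1111[1]1#   (T,1)→(T,1,→)
state=T head=3 tape=11111[1]#   (T,1)→(T,1,→)
state=T head=4 tape=111111[#]
M halts after 19 transitions.

19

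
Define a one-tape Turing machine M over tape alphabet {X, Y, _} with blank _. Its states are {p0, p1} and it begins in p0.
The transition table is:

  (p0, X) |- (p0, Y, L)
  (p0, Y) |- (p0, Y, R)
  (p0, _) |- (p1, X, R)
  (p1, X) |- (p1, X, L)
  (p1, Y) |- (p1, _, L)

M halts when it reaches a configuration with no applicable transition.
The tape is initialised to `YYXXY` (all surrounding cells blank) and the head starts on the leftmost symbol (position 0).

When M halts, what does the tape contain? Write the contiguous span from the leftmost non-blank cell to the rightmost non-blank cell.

p0 | [Y]YXXY__   read Y → write Y, move R, go to p0
p0 | Y[Y]XXY__   read Y → write Y, move R, go to p0
p0 | YY[X]XY__   read X → write Y, move L, go to p0
p0 | Y[Y]YXY__   read Y → write Y, move R, go to p0
p0 | YY[Y]XY__   read Y → write Y, move R, go to p0
p0 | YYY[X]Y__   read X → write Y, move L, go to p0
p0 | YY[Y]YY__   read Y → write Y, move R, go to p0
p0 | YYY[Y]Y__   read Y → write Y, move R, go to p0
p0 | YYYY[Y]__   read Y → write Y, move R, go to p0
p0 | YYYYY[_]_   read _ → write X, move R, go to p1
p1 | YYYYYX[_]
The non-blank tape span at halt is YYYYYX.

YYYYYX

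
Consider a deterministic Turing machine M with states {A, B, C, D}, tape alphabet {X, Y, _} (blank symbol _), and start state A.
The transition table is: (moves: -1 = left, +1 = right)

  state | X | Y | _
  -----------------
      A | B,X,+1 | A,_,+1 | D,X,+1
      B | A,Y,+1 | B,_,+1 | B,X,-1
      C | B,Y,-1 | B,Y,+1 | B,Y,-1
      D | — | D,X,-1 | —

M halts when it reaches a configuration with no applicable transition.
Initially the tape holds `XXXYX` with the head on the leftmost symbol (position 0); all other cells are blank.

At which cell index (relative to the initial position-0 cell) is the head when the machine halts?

A | [X]XXYX__   read X → write X, move +1, go to B
B | X[X]XYX__   read X → write Y, move +1, go to A
A | XY[X]YX__   read X → write X, move +1, go to B
B | XYX[Y]X__   read Y → write _, move +1, go to B
B | XYX_[X]__   read X → write Y, move +1, go to A
A | XYX_Y[_]_   read _ → write X, move +1, go to D
D | XYX_YX[_]
At halt the head is at cell 6.

6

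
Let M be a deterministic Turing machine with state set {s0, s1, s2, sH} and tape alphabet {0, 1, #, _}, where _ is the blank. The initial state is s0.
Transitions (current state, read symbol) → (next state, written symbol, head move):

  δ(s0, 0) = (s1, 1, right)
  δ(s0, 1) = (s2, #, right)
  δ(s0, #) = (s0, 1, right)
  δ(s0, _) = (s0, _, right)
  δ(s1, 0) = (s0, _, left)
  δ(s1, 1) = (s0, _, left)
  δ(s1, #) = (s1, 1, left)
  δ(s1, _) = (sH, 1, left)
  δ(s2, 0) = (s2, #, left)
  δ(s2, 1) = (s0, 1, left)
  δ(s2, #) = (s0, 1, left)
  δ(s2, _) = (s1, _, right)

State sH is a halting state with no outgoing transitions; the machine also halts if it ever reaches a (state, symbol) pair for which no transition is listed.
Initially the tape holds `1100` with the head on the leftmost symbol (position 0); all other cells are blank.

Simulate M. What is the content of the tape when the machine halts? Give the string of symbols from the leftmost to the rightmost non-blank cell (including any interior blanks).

s0 | [1]100__   read 1 → write #, move right, go to s2
s2 | #[1]00__   read 1 → write 1, move left, go to s0
s0 | [#]100__   read # → write 1, move right, go to s0
s0 | 1[1]00__   read 1 → write #, move right, go to s2
s2 | 1#[0]0__   read 0 → write #, move left, go to s2
s2 | 1[#]#0__   read # → write 1, move left, go to s0
s0 | [1]1#0__   read 1 → write #, move right, go to s2
s2 | #[1]#0__   read 1 → write 1, move left, go to s0
s0 | [#]1#0__   read # → write 1, move right, go to s0
s0 | 1[1]#0__   read 1 → write #, move right, go to s2
s2 | 1#[#]0__   read # → write 1, move left, go to s0
s0 | 1[#]10__   read # → write 1, move right, go to s0
s0 | 11[1]0__   read 1 → write #, move right, go to s2
s2 | 11#[0]__   read 0 → write #, move left, go to s2
s2 | 11[#]#__   read # → write 1, move left, go to s0
s0 | 1[1]1#__   read 1 → write #, move right, go to s2
s2 | 1#[1]#__   read 1 → write 1, move left, go to s0
s0 | 1[#]1#__   read # → write 1, move right, go to s0
s0 | 11[1]#__   read 1 → write #, move right, go to s2
s2 | 11#[#]__   read # → write 1, move left, go to s0
s0 | 11[#]1__   read # → write 1, move right, go to s0
s0 | 111[1]__   read 1 → write #, move right, go to s2
s2 | 111#[_]_   read _ → write _, move right, go to s1
s1 | 111#_[_]   read _ → write 1, move left, go to sH
sH | 111#[_]1
The non-blank tape span at halt is 111#_1.

111#_1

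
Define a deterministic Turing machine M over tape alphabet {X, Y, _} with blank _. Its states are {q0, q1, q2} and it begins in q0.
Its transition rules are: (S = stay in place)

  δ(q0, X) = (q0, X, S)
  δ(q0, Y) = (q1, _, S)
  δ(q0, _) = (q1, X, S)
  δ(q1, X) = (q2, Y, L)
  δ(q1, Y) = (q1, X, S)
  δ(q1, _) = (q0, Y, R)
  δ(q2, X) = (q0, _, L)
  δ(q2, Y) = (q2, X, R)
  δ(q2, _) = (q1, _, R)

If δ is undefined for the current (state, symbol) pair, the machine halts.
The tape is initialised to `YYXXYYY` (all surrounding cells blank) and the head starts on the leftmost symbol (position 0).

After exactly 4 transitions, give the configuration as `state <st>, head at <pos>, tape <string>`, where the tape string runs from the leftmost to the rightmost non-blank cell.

state=q0 head=0 tape=[Y]YXXYYY   (q0,Y)→(q1,_,S)
state=q1 head=0 tape=[_]YXXYYY   (q1,_)→(q0,Y,R)
state=q0 head=1 tape=Y[Y]XXYYY   (q0,Y)→(q1,_,S)
state=q1 head=1 tape=Y[_]XXYYY   (q1,_)→(q0,Y,R)
state=q0 head=2 tape=YY[X]XYYY
After 4 steps: state q0, head at 2, tape YYXXYYY.

state q0, head at 2, tape YYXXYYY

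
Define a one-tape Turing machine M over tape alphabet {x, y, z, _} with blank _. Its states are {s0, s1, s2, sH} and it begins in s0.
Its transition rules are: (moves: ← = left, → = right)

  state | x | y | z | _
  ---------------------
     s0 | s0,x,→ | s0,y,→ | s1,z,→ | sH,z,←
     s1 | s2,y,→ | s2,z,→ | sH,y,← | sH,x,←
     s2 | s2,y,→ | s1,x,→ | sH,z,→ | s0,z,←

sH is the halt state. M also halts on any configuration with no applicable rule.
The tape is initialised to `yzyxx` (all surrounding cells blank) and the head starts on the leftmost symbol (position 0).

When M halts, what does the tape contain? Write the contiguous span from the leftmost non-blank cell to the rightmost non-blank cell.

state=s0 head=0 tape=[y]zyxx__   (s0,y)→(s0,y,→)
state=s0 head=1 tape=y[z]yxx__   (s0,z)→(s1,z,→)
state=s1 head=2 tape=yz[y]xx__   (s1,y)→(s2,z,→)
state=s2 head=3 tape=yzz[x]x__   (s2,x)→(s2,y,→)
state=s2 head=4 tape=yzzy[x]__   (s2,x)→(s2,y,→)
state=s2 head=5 tape=yzzyy[_]_   (s2,_)→(s0,z,←)
state=s0 head=4 tape=yzzy[y]z_   (s0,y)→(s0,y,→)
state=s0 head=5 tape=yzzyy[z]_   (s0,z)→(s1,z,→)
state=s1 head=6 tape=yzzyyz[_]   (s1,_)→(sH,x,←)
state=sH head=5 tape=yzzyy[z]x
The non-blank tape span at halt is yzzyyzx.

yzzyyzx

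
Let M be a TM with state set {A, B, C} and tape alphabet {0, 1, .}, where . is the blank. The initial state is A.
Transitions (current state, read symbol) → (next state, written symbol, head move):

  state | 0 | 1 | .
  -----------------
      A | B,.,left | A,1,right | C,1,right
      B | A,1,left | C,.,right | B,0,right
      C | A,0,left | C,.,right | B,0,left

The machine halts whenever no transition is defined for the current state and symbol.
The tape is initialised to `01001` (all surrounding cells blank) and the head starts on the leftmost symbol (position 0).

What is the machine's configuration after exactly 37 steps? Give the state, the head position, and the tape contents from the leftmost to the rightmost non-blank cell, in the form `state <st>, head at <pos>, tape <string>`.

state=A head=0 tape=....[0]1001   (A,0)→(B,.,left)
state=B head=-1 tape=...[.].1001   (B,.)→(B,0,right)
state=B head=0 tape=...0[.]1001   (B,.)→(B,0,right)
state=B head=1 tape=...00[1]001   (B,1)→(C,.,right)
state=C head=2 tape=...00.[0]01   (C,0)→(A,0,left)
state=A head=1 tape=...00[.]001   (A,.)→(C,1,right)
state=C head=2 tape=...001[0]01   (C,0)→(A,0,left)
state=A head=1 tape=...00[1]001   (A,1)→(A,1,right)
state=A head=2 tape=...001[0]01   (A,0)→(B,.,left)
state=B head=1 tape=...00[1].01   (B,1)→(C,.,right)
state=C head=2 tape=...00.[.]01   (C,.)→(B,0,left)
state=B head=1 tape=...00[.]001   (B,.)→(B,0,right)
state=B head=2 tape=...000[0]01   (B,0)→(A,1,left)
state=A head=1 tape=...00[0]101   (A,0)→(B,.,left)
state=B head=0 tape=...0[0].101   (B,0)→(A,1,left)
state=A head=-1 tape=...[0]1.101   (A,0)→(B,.,left)
state=B head=-2 tape=..[.].1.101   (B,.)→(B,0,right)
state=B head=-1 tape=..0[.]1.101   (B,.)→(B,0,right)
state=B head=0 tape=..00[1].101   (B,1)→(C,.,right)
state=C head=1 tape=..00.[.]101   (C,.)→(B,0,left)
state=B head=0 tape=..00[.]0101   (B,.)→(B,0,right)
state=B head=1 tape=..000[0]101   (B,0)→(A,1,left)
state=A head=0 tape=..00[0]1101   (A,0)→(B,.,left)
state=B head=-1 tape=..0[0].1101   (B,0)→(A,1,left)
state=A head=-2 tape=..[0]1.1101   (A,0)→(B,.,left)
state=B head=-3 tape=.[.].1.1101   (B,.)→(B,0,right)
state=B head=-2 tape=.0[.]1.1101   (B,.)→(B,0,right)
state=B head=-1 tape=.00[1].1101   (B,1)→(C,.,right)
state=C head=0 tape=.00.[.]1101   (C,.)→(B,0,left)
state=B head=-1 tape=.00[.]01101   (B,.)→(B,0,right)
state=B head=0 tape=.000[0]1101   (B,0)→(A,1,left)
state=A head=-1 tape=.00[0]11101   (A,0)→(B,.,left)
state=B head=-2 tape=.0[0].11101   (B,0)→(A,1,left)
state=A head=-3 tape=.[0]1.11101   (A,0)→(B,.,left)
state=B head=-4 tape=[.].1.11101   (B,.)→(B,0,right)
state=B head=-3 tape=0[.]1.11101   (B,.)→(B,0,right)
state=B head=-2 tape=00[1].11101   (B,1)→(C,.,right)
state=C head=-1 tape=00.[.]11101
After 37 steps: state C, head at -1, tape 00..11101.

state C, head at -1, tape 00..11101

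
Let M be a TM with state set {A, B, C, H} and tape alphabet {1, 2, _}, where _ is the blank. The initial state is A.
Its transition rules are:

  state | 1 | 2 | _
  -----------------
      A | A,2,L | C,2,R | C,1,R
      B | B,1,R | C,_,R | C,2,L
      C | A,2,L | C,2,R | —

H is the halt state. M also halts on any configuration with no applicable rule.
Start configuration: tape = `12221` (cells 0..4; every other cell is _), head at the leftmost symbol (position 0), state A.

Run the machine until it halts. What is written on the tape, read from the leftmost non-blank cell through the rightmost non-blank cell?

122222

state=A head=0 tape=_[1]2221_   (A,1)→(A,2,L)
state=A head=-1 tape=[_]22221_   (A,_)→(C,1,R)
state=C head=0 tape=1[2]2221_   (C,2)→(C,2,R)
state=C head=1 tape=12[2]221_   (C,2)→(C,2,R)
state=C head=2 tape=122[2]21_   (C,2)→(C,2,R)
state=C head=3 tape=1222[2]1_   (C,2)→(C,2,R)
state=C head=4 tape=12222[1]_   (C,1)→(A,2,L)
state=A head=3 tape=1222[2]2_   (A,2)→(C,2,R)
state=C head=4 tape=12222[2]_   (C,2)→(C,2,R)
state=C head=5 tape=122222[_]
The non-blank tape span at halt is 122222.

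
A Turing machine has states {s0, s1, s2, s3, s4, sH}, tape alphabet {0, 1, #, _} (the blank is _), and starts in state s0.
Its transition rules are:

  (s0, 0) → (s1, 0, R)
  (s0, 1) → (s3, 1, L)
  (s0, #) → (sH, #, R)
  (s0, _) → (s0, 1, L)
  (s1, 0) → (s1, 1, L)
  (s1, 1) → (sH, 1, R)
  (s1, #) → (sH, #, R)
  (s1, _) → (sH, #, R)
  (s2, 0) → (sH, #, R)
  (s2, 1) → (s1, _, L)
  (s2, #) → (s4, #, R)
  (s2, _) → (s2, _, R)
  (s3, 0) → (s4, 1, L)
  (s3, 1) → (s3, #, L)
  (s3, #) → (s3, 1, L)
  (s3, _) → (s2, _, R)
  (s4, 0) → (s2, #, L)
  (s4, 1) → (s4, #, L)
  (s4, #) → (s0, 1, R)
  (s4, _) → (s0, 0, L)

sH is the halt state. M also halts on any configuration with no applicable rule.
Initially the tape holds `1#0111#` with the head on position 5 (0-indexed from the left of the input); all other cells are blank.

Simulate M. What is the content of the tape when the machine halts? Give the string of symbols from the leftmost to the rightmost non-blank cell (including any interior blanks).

s0 | _1#011[1]#   read 1 → write 1, move L, go to s3
s3 | _1#01[1]1#   read 1 → write #, move L, go to s3
s3 | _1#0[1]#1#   read 1 → write #, move L, go to s3
s3 | _1#[0]##1#   read 0 → write 1, move L, go to s4
s4 | _1[#]1##1#   read # → write 1, move R, go to s0
s0 | _11[1]##1#   read 1 → write 1, move L, go to s3
s3 | _1[1]1##1#   read 1 → write #, move L, go to s3
s3 | _[1]#1##1#   read 1 → write #, move L, go to s3
s3 | [_]##1##1#   read _ → write _, move R, go to s2
s2 | _[#]#1##1#   read # → write #, move R, go to s4
s4 | _#[#]1##1#   read # → write 1, move R, go to s0
s0 | _#1[1]##1#   read 1 → write 1, move L, go to s3
s3 | _#[1]1##1#   read 1 → write #, move L, go to s3
s3 | _[#]#1##1#   read # → write 1, move L, go to s3
s3 | [_]1#1##1#   read _ → write _, move R, go to s2
s2 | _[1]#1##1#   read 1 → write _, move L, go to s1
s1 | [_]_#1##1#   read _ → write #, move R, go to sH
sH | #[_]#1##1#
The non-blank tape span at halt is #_#1##1#.

#_#1##1#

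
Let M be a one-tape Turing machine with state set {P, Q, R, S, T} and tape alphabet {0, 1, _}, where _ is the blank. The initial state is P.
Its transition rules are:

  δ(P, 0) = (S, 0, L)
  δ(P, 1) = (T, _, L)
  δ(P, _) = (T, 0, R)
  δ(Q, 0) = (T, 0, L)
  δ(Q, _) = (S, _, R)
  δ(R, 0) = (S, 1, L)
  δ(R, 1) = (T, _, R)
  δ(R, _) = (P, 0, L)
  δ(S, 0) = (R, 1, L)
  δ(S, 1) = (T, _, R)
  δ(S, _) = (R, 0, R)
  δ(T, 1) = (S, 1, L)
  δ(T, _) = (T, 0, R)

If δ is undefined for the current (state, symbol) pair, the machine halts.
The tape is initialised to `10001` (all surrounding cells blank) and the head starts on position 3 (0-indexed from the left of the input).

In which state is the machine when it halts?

state=P head=3 tape=100[0]1   (P,0)→(S,0,L)
state=S head=2 tape=10[0]01   (S,0)→(R,1,L)
state=R head=1 tape=1[0]101   (R,0)→(S,1,L)
state=S head=0 tape=[1]1101   (S,1)→(T,_,R)
state=T head=1 tape=_[1]101   (T,1)→(S,1,L)
state=S head=0 tape=[_]1101   (S,_)→(R,0,R)
state=R head=1 tape=0[1]101   (R,1)→(T,_,R)
state=T head=2 tape=0_[1]01   (T,1)→(S,1,L)
state=S head=1 tape=0[_]101   (S,_)→(R,0,R)
state=R head=2 tape=00[1]01   (R,1)→(T,_,R)
state=T head=3 tape=00_[0]1
No transition is defined for (T, 0); M halts in state T.

T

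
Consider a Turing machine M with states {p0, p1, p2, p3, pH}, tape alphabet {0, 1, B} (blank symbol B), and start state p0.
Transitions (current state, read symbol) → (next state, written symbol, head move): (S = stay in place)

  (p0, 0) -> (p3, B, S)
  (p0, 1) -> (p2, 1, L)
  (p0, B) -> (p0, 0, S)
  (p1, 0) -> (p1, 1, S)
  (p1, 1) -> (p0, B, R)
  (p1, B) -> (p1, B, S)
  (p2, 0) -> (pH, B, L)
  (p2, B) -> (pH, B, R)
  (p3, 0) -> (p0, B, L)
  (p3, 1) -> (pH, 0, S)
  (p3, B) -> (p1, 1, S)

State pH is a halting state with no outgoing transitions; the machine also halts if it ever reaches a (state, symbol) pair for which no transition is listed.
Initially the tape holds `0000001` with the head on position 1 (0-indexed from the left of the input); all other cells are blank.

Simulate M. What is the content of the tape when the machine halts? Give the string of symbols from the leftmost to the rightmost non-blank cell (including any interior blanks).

p0 | 0[0]00001   read 0 → write B, move S, go to p3
p3 | 0[B]00001   read B → write 1, move S, go to p1
p1 | 0[1]00001   read 1 → write B, move R, go to p0
p0 | 0B[0]0001   read 0 → write B, move S, go to p3
p3 | 0B[B]0001   read B → write 1, move S, go to p1
p1 | 0B[1]0001   read 1 → write B, move R, go to p0
p0 | 0BB[0]001   read 0 → write B, move S, go to p3
p3 | 0BB[B]001   read B → write 1, move S, go to p1
p1 | 0BB[1]001   read 1 → write B, move R, go to p0
p0 | 0BBB[0]01   read 0 → write B, move S, go to p3
p3 | 0BBB[B]01   read B → write 1, move S, go to p1
p1 | 0BBB[1]01   read 1 → write B, move R, go to p0
p0 | 0BBBB[0]1   read 0 → write B, move S, go to p3
p3 | 0BBBB[B]1   read B → write 1, move S, go to p1
p1 | 0BBBB[1]1   read 1 → write B, move R, go to p0
p0 | 0BBBBB[1]   read 1 → write 1, move L, go to p2
p2 | 0BBBB[B]1   read B → write B, move R, go to pH
pH | 0BBBBB[1]
The non-blank tape span at halt is 0BBBBB1.

0BBBBB1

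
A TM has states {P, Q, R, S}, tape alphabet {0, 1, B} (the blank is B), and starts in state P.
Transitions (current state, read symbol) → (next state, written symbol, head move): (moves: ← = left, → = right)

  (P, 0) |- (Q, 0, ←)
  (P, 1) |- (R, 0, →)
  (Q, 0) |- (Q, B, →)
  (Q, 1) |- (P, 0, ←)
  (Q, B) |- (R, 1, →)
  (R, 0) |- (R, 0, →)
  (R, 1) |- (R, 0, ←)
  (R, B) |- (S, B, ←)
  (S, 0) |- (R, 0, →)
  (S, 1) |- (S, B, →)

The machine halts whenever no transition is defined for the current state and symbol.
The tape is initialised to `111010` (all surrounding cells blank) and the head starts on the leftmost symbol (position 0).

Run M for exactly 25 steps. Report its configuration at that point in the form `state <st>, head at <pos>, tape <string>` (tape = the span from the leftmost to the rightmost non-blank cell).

state S, head at 5, tape 000000

P | [1]11010B   read 1 → write 0, move →, go to R
R | 0[1]1010B   read 1 → write 0, move ←, go to R
R | [0]01010B   read 0 → write 0, move →, go to R
R | 0[0]1010B   read 0 → write 0, move →, go to R
R | 00[1]010B   read 1 → write 0, move ←, go to R
R | 0[0]0010B   read 0 → write 0, move →, go to R
R | 00[0]010B   read 0 → write 0, move →, go to R
R | 000[0]10B   read 0 → write 0, move →, go to R
R | 0000[1]0B   read 1 → write 0, move ←, go to R
R | 000[0]00B   read 0 → write 0, move →, go to R
R | 0000[0]0B   read 0 → write 0, move →, go to R
R | 00000[0]B   read 0 → write 0, move →, go to R
R | 000000[B]   read B → write B, move ←, go to S
S | 00000[0]B   read 0 → write 0, move →, go to R
R | 000000[B]   read B → write B, move ←, go to S
S | 00000[0]B   read 0 → write 0, move →, go to R
R | 000000[B]   read B → write B, move ←, go to S
S | 00000[0]B   read 0 → write 0, move →, go to R
R | 000000[B]   read B → write B, move ←, go to S
S | 00000[0]B   read 0 → write 0, move →, go to R
R | 000000[B]   read B → write B, move ←, go to S
S | 00000[0]B   read 0 → write 0, move →, go to R
R | 000000[B]   read B → write B, move ←, go to S
S | 00000[0]B   read 0 → write 0, move →, go to R
R | 000000[B]   read B → write B, move ←, go to S
S | 00000[0]B
After 25 steps: state S, head at 5, tape 000000.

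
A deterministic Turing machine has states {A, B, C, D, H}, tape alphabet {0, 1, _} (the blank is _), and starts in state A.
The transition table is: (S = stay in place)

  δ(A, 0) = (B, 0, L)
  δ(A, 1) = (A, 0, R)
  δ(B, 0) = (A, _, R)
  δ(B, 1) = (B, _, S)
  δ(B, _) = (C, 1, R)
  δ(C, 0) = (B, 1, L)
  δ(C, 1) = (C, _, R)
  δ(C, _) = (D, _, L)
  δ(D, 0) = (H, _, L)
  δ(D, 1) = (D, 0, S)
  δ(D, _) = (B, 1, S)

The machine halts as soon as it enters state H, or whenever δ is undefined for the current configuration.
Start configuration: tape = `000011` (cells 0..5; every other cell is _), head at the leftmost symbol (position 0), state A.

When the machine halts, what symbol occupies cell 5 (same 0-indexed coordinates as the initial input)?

_

state=A head=0 tape=_[0]00011_   (A,0)→(B,0,L)
state=B head=-1 tape=[_]000011_   (B,_)→(C,1,R)
state=C head=0 tape=1[0]00011_   (C,0)→(B,1,L)
state=B head=-1 tape=[1]100011_   (B,1)→(B,_,S)
state=B head=-1 tape=[_]100011_   (B,_)→(C,1,R)
state=C head=0 tape=1[1]00011_   (C,1)→(C,_,R)
state=C head=1 tape=1_[0]0011_   (C,0)→(B,1,L)
state=B head=0 tape=1[_]10011_   (B,_)→(C,1,R)
state=C head=1 tape=11[1]0011_   (C,1)→(C,_,R)
state=C head=2 tape=11_[0]011_   (C,0)→(B,1,L)
state=B head=1 tape=11[_]1011_   (B,_)→(C,1,R)
state=C head=2 tape=111[1]011_   (C,1)→(C,_,R)
state=C head=3 tape=111_[0]11_   (C,0)→(B,1,L)
state=B head=2 tape=111[_]111_   (B,_)→(C,1,R)
state=C head=3 tape=1111[1]11_   (C,1)→(C,_,R)
state=C head=4 tape=1111_[1]1_   (C,1)→(C,_,R)
state=C head=5 tape=1111__[1]_   (C,1)→(C,_,R)
state=C head=6 tape=1111___[_]   (C,_)→(D,_,L)
state=D head=5 tape=1111__[_]_   (D,_)→(B,1,S)
state=B head=5 tape=1111__[1]_   (B,1)→(B,_,S)
state=B head=5 tape=1111__[_]_   (B,_)→(C,1,R)
state=C head=6 tape=1111__1[_]   (C,_)→(D,_,L)
state=D head=5 tape=1111__[1]_   (D,1)→(D,0,S)
state=D head=5 tape=1111__[0]_   (D,0)→(H,_,L)
state=H head=4 tape=1111_[_]__
Cell 5 holds _ when M halts.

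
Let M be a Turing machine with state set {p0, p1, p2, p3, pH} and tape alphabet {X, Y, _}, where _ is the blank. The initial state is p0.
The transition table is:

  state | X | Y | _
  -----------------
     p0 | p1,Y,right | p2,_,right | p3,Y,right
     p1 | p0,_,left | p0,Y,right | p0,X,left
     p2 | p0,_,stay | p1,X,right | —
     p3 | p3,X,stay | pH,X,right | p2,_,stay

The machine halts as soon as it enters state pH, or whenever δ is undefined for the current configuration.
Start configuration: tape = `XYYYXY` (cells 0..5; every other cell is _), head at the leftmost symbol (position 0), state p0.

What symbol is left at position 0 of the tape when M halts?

Y

state=p0 head=0 tape=[X]YYYXY_   (p0,X)→(p1,Y,right)
state=p1 head=1 tape=Y[Y]YYXY_   (p1,Y)→(p0,Y,right)
state=p0 head=2 tape=YY[Y]YXY_   (p0,Y)→(p2,_,right)
state=p2 head=3 tape=YY_[Y]XY_   (p2,Y)→(p1,X,right)
state=p1 head=4 tape=YY_X[X]Y_   (p1,X)→(p0,_,left)
state=p0 head=3 tape=YY_[X]_Y_   (p0,X)→(p1,Y,right)
state=p1 head=4 tape=YY_Y[_]Y_   (p1,_)→(p0,X,left)
state=p0 head=3 tape=YY_[Y]XY_   (p0,Y)→(p2,_,right)
state=p2 head=4 tape=YY__[X]Y_   (p2,X)→(p0,_,stay)
state=p0 head=4 tape=YY__[_]Y_   (p0,_)→(p3,Y,right)
state=p3 head=5 tape=YY__Y[Y]_   (p3,Y)→(pH,X,right)
state=pH head=6 tape=YY__YX[_]
Cell 0 holds Y when M halts.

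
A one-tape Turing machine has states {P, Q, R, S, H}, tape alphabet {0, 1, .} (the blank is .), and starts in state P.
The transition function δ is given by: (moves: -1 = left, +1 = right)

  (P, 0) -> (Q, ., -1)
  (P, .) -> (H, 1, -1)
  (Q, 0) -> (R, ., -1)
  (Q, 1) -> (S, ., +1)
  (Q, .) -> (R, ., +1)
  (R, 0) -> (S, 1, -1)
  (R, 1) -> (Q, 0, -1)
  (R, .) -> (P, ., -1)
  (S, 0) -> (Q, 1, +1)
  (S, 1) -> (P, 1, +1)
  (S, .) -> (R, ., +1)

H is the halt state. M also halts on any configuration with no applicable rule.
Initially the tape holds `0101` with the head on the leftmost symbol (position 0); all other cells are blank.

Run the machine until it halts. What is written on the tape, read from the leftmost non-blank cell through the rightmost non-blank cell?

state=P head=0 tape=..[0]101   (P,0)→(Q,.,-1)
state=Q head=-1 tape=.[.].101   (Q,.)→(R,.,+1)
state=R head=0 tape=..[.]101   (R,.)→(P,.,-1)
state=P head=-1 tape=.[.].101   (P,.)→(H,1,-1)
state=H head=-2 tape=[.]1.101
The non-blank tape span at halt is 1.101.

1.101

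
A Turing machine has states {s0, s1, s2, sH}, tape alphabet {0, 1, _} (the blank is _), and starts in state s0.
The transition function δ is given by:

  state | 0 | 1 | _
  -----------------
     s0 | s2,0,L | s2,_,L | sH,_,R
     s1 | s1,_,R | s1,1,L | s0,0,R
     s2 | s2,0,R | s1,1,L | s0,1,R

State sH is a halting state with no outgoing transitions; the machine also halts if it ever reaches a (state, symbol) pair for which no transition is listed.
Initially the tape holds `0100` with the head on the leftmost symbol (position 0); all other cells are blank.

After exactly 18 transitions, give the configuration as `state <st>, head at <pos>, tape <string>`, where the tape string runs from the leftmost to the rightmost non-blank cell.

s0 | __[0]100   read 0 → write 0, move L, go to s2
s2 | _[_]0100   read _ → write 1, move R, go to s0
s0 | _1[0]100   read 0 → write 0, move L, go to s2
s2 | _[1]0100   read 1 → write 1, move L, go to s1
s1 | [_]10100   read _ → write 0, move R, go to s0
s0 | 0[1]0100   read 1 → write _, move L, go to s2
s2 | [0]_0100   read 0 → write 0, move R, go to s2
s2 | 0[_]0100   read _ → write 1, move R, go to s0
s0 | 01[0]100   read 0 → write 0, move L, go to s2
s2 | 0[1]0100   read 1 → write 1, move L, go to s1
s1 | [0]10100   read 0 → write _, move R, go to s1
s1 | _[1]0100   read 1 → write 1, move L, go to s1
s1 | [_]10100   read _ → write 0, move R, go to s0
s0 | 0[1]0100   read 1 → write _, move L, go to s2
s2 | [0]_0100   read 0 → write 0, move R, go to s2
s2 | 0[_]0100   read _ → write 1, move R, go to s0
s0 | 01[0]100   read 0 → write 0, move L, go to s2
s2 | 0[1]0100   read 1 → write 1, move L, go to s1
s1 | [0]10100
After 18 steps: state s1, head at -2, tape 010100.

state s1, head at -2, tape 010100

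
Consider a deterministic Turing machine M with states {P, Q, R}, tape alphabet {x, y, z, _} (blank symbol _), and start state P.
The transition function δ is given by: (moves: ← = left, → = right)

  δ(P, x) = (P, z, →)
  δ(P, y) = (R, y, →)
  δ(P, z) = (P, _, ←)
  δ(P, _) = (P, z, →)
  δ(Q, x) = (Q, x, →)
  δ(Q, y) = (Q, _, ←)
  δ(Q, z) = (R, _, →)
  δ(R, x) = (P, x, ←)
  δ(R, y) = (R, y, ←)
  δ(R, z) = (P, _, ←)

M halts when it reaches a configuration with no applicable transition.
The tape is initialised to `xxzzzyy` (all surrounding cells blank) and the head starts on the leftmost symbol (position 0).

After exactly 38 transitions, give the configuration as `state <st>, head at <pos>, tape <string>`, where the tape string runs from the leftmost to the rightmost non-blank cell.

P | ___[x]xzzzyy   read x → write z, move →, go to P
P | ___z[x]zzzyy   read x → write z, move →, go to P
P | ___zz[z]zzyy   read z → write _, move ←, go to P
P | ___z[z]_zzyy   read z → write _, move ←, go to P
P | ___[z]__zzyy   read z → write _, move ←, go to P
P | __[_]___zzyy   read _ → write z, move →, go to P
P | __z[_]__zzyy   read _ → write z, move →, go to P
P | __zz[_]_zzyy   read _ → write z, move →, go to P
P | __zzz[_]zzyy   read _ → write z, move →, go to P
P | __zzzz[z]zyy   read z → write _, move ←, go to P
P | __zzz[z]_zyy   read z → write _, move ←, go to P
P | __zz[z]__zyy   read z → write _, move ←, go to P
P | __z[z]___zyy   read z → write _, move ←, go to P
P | __[z]____zyy   read z → write _, move ←, go to P
P | _[_]_____zyy   read _ → write z, move →, go to P
P | _z[_]____zyy   read _ → write z, move →, go to P
P | _zz[_]___zyy   read _ → write z, move →, go to P
P | _zzz[_]__zyy   read _ → write z, move →, go to P
P | _zzzz[_]_zyy   read _ → write z, move →, go to P
P | _zzzzz[_]zyy   read _ → write z, move →, go to P
P | _zzzzzz[z]yy   read z → write _, move ←, go to P
P | _zzzzz[z]_yy   read z → write _, move ←, go to P
P | _zzzz[z]__yy   read z → write _, move ←, go to P
P | _zzz[z]___yy   read z → write _, move ←, go to P
P | _zz[z]____yy   read z → write _, move ←, go to P
P | _z[z]_____yy   read z → write _, move ←, go to P
P | _[z]______yy   read z → write _, move ←, go to P
P | [_]_______yy   read _ → write z, move →, go to P
P | z[_]______yy   read _ → write z, move →, go to P
P | zz[_]_____yy   read _ → write z, move →, go to P
P | zzz[_]____yy   read _ → write z, move →, go to P
P | zzzz[_]___yy   read _ → write z, move →, go to P
P | zzzzz[_]__yy   read _ → write z, move →, go to P
P | zzzzzz[_]_yy   read _ → write z, move →, go to P
P | zzzzzzz[_]yy   read _ → write z, move →, go to P
P | zzzzzzzz[y]y   read y → write y, move →, go to R
R | zzzzzzzzy[y]   read y → write y, move ←, go to R
R | zzzzzzzz[y]y   read y → write y, move ←, go to R
R | zzzzzzz[z]yy
After 38 steps: state R, head at 4, tape zzzzzzzzyy.

state R, head at 4, tape zzzzzzzzyy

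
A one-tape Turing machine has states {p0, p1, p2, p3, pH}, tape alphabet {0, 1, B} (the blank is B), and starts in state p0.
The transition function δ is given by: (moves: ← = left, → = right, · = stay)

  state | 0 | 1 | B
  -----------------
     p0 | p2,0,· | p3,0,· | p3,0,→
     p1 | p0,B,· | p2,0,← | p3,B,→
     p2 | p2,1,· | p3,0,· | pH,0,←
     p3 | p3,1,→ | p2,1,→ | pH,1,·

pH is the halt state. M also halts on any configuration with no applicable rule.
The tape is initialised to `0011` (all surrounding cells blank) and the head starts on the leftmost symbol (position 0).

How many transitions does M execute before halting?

9

p0 | [0]011B   read 0 → write 0, move ·, go to p2
p2 | [0]011B   read 0 → write 1, move ·, go to p2
p2 | [1]011B   read 1 → write 0, move ·, go to p3
p3 | [0]011B   read 0 → write 1, move →, go to p3
p3 | 1[0]11B   read 0 → write 1, move →, go to p3
p3 | 11[1]1B   read 1 → write 1, move →, go to p2
p2 | 111[1]B   read 1 → write 0, move ·, go to p3
p3 | 111[0]B   read 0 → write 1, move →, go to p3
p3 | 1111[B]   read B → write 1, move ·, go to pH
pH | 1111[1]
M halts after 9 transitions.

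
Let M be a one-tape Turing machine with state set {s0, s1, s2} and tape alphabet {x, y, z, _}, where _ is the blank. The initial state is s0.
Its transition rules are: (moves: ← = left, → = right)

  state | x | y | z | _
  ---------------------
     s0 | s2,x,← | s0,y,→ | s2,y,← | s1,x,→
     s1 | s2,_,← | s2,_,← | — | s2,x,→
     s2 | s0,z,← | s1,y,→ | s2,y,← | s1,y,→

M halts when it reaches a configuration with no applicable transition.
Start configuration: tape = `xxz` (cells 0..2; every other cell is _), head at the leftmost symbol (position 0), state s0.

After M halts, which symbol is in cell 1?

y

state=s0 head=0 tape=_[x]xz   (s0,x)→(s2,x,←)
state=s2 head=-1 tape=[_]xxz   (s2,_)→(s1,y,→)
state=s1 head=0 tape=y[x]xz   (s1,x)→(s2,_,←)
state=s2 head=-1 tape=[y]_xz   (s2,y)→(s1,y,→)
state=s1 head=0 tape=y[_]xz   (s1,_)→(s2,x,→)
state=s2 head=1 tape=yx[x]z   (s2,x)→(s0,z,←)
state=s0 head=0 tape=y[x]zz   (s0,x)→(s2,x,←)
state=s2 head=-1 tape=[y]xzz   (s2,y)→(s1,y,→)
state=s1 head=0 tape=y[x]zz   (s1,x)→(s2,_,←)
state=s2 head=-1 tape=[y]_zz   (s2,y)→(s1,y,→)
state=s1 head=0 tape=y[_]zz   (s1,_)→(s2,x,→)
state=s2 head=1 tape=yx[z]z   (s2,z)→(s2,y,←)
state=s2 head=0 tape=y[x]yz   (s2,x)→(s0,z,←)
state=s0 head=-1 tape=[y]zyz   (s0,y)→(s0,y,→)
state=s0 head=0 tape=y[z]yz   (s0,z)→(s2,y,←)
state=s2 head=-1 tape=[y]yyz   (s2,y)→(s1,y,→)
state=s1 head=0 tape=y[y]yz   (s1,y)→(s2,_,←)
state=s2 head=-1 tape=[y]_yz   (s2,y)→(s1,y,→)
state=s1 head=0 tape=y[_]yz   (s1,_)→(s2,x,→)
state=s2 head=1 tape=yx[y]z   (s2,y)→(s1,y,→)
state=s1 head=2 tape=yxy[z]
Cell 1 holds y when M halts.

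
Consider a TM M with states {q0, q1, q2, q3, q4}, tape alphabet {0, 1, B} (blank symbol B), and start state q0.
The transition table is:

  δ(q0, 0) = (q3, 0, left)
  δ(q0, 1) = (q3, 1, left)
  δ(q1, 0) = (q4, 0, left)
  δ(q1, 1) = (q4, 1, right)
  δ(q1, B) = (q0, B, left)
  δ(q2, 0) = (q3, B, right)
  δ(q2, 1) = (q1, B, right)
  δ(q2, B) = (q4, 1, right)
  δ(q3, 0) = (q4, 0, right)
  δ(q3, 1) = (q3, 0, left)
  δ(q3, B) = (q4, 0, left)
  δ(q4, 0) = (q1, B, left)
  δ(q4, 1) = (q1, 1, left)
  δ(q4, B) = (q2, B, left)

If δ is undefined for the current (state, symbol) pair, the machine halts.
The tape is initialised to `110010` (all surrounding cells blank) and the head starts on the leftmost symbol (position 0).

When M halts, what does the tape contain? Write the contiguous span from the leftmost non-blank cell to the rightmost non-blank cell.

q0 | BBB[1]10010   read 1 → write 1, move left, go to q3
q3 | BB[B]110010   read B → write 0, move left, go to q4
q4 | B[B]0110010   read B → write B, move left, go to q2
q2 | [B]B0110010   read B → write 1, move right, go to q4
q4 | 1[B]0110010   read B → write B, move left, go to q2
q2 | [1]B0110010   read 1 → write B, move right, go to q1
q1 | B[B]0110010   read B → write B, move left, go to q0
q0 | [B]B0110010
The non-blank tape span at halt is 0110010.

0110010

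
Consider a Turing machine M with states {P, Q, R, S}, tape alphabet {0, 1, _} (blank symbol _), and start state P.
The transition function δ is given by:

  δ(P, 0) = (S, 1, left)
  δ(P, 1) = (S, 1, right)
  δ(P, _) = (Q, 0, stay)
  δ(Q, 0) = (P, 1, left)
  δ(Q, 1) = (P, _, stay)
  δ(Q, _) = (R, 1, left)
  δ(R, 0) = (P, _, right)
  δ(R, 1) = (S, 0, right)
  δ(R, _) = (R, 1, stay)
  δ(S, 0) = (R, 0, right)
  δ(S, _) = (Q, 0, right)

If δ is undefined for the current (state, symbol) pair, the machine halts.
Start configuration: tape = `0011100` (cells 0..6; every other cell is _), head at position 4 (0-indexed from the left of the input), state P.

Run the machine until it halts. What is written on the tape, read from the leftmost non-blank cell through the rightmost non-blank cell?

00111111

P | 0011[1]00_   read 1 → write 1, move right, go to S
S | 00111[0]0_   read 0 → write 0, move right, go to R
R | 001110[0]_   read 0 → write _, move right, go to P
P | 001110_[_]   read _ → write 0, move stay, go to Q
Q | 001110_[0]   read 0 → write 1, move left, go to P
P | 001110[_]1   read _ → write 0, move stay, go to Q
Q | 001110[0]1   read 0 → write 1, move left, go to P
P | 00111[0]11   read 0 → write 1, move left, go to S
S | 0011[1]111
The non-blank tape span at halt is 00111111.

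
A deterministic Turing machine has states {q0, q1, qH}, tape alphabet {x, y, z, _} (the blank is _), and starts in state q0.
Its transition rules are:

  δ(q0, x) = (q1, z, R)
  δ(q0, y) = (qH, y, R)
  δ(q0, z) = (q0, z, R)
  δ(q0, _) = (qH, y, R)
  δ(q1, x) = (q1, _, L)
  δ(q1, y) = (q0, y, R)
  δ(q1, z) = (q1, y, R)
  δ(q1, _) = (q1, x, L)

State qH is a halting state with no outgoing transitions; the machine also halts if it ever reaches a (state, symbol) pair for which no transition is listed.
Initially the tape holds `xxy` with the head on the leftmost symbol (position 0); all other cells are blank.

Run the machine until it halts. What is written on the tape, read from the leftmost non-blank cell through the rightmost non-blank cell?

state=q0 head=0 tape=[x]xy__   (q0,x)→(q1,z,R)
state=q1 head=1 tape=z[x]y__   (q1,x)→(q1,_,L)
state=q1 head=0 tape=[z]_y__   (q1,z)→(q1,y,R)
state=q1 head=1 tape=y[_]y__   (q1,_)→(q1,x,L)
state=q1 head=0 tape=[y]xy__   (q1,y)→(q0,y,R)
state=q0 head=1 tape=y[x]y__   (q0,x)→(q1,z,R)
state=q1 head=2 tape=yz[y]__   (q1,y)→(q0,y,R)
state=q0 head=3 tape=yzy[_]_   (q0,_)→(qH,y,R)
state=qH head=4 tape=yzyy[_]
The non-blank tape span at halt is yzyy.

yzyy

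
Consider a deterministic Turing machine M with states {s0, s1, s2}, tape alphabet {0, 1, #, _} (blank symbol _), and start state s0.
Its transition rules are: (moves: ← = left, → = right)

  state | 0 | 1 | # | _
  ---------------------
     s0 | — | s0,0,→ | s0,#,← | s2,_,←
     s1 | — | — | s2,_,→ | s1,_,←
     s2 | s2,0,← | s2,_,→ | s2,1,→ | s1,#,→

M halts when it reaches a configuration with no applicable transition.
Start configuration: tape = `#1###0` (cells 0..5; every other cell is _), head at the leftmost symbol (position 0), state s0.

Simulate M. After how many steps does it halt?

s0 | __[#]1###0   read # → write #, move ←, go to s0
s0 | _[_]#1###0   read _ → write _, move ←, go to s2
s2 | [_]_#1###0   read _ → write #, move →, go to s1
s1 | #[_]#1###0   read _ → write _, move ←, go to s1
s1 | [#]_#1###0   read # → write _, move →, go to s2
s2 | _[_]#1###0   read _ → write #, move →, go to s1
s1 | _#[#]1###0   read # → write _, move →, go to s2
s2 | _#_[1]###0   read 1 → write _, move →, go to s2
s2 | _#__[#]##0   read # → write 1, move →, go to s2
s2 | _#__1[#]#0   read # → write 1, move →, go to s2
s2 | _#__11[#]0   read # → write 1, move →, go to s2
s2 | _#__111[0]   read 0 → write 0, move ←, go to s2
s2 | _#__11[1]0   read 1 → write _, move →, go to s2
s2 | _#__11_[0]   read 0 → write 0, move ←, go to s2
s2 | _#__11[_]0   read _ → write #, move →, go to s1
s1 | _#__11#[0]
M halts after 15 transitions.

15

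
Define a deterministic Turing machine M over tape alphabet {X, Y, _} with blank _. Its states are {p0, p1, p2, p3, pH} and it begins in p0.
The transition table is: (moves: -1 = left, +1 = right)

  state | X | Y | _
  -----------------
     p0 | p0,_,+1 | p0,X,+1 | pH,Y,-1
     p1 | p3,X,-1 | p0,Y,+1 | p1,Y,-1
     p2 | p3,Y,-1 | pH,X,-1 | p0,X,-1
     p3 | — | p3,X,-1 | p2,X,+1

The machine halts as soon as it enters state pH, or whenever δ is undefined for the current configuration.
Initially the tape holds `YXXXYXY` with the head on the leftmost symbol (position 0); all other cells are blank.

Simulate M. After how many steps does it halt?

state=p0 head=0 tape=[Y]XXXYXY_   (p0,Y)→(p0,X,+1)
state=p0 head=1 tape=X[X]XXYXY_   (p0,X)→(p0,_,+1)
state=p0 head=2 tape=X_[X]XYXY_   (p0,X)→(p0,_,+1)
state=p0 head=3 tape=X__[X]YXY_   (p0,X)→(p0,_,+1)
state=p0 head=4 tape=X___[Y]XY_   (p0,Y)→(p0,X,+1)
state=p0 head=5 tape=X___X[X]Y_   (p0,X)→(p0,_,+1)
state=p0 head=6 tape=X___X_[Y]_   (p0,Y)→(p0,X,+1)
state=p0 head=7 tape=X___X_X[_]   (p0,_)→(pH,Y,-1)
state=pH head=6 tape=X___X_[X]Y
M halts after 8 transitions.

8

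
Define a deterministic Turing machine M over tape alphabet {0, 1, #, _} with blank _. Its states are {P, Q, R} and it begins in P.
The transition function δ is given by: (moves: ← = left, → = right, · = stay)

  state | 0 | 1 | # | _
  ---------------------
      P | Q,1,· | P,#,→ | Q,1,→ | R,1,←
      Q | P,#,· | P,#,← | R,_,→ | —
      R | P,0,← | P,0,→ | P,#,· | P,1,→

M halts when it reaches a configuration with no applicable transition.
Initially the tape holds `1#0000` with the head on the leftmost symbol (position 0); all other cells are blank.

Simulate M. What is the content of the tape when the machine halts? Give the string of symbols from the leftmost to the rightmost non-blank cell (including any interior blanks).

P | [1]#0000_   read 1 → write #, move →, go to P
P | #[#]0000_   read # → write 1, move →, go to Q
Q | #1[0]000_   read 0 → write #, move ·, go to P
P | #1[#]000_   read # → write 1, move →, go to Q
Q | #11[0]00_   read 0 → write #, move ·, go to P
P | #11[#]00_   read # → write 1, move →, go to Q
Q | #111[0]0_   read 0 → write #, move ·, go to P
P | #111[#]0_   read # → write 1, move →, go to Q
Q | #1111[0]_   read 0 → write #, move ·, go to P
P | #1111[#]_   read # → write 1, move →, go to Q
Q | #11111[_]
The non-blank tape span at halt is #11111.

#11111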